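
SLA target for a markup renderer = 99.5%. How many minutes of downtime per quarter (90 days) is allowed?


Formula: allowed downtime = period * (100 - SLA) / 100
Period (quarter (90 days)) = 129600 minutes
Unavailability fraction = (100 - 99.5) / 100
Allowed downtime = 129600 * (100 - 99.5) / 100
Allowed downtime = 648.0 minutes

648.0 minutes


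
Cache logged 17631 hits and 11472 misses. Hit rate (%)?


Formula: hit rate = hits / (hits + misses) * 100
hit rate = 17631 / (17631 + 11472) * 100
hit rate = 17631 / 29103 * 100
hit rate = 60.58%

60.58%


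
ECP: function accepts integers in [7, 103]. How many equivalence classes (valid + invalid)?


Valid range: [7, 103]
Class 1: x < 7 — invalid
Class 2: 7 ≤ x ≤ 103 — valid
Class 3: x > 103 — invalid
Total equivalence classes: 3

3 equivalence classes


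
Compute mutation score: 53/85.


Mutation score = killed / total * 100
Mutation score = 53 / 85 * 100
Mutation score = 62.35%

62.35%


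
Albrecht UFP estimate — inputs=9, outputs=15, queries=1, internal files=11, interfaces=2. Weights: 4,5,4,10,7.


UFP = EI*4 + EO*5 + EQ*4 + ILF*10 + EIF*7
UFP = 9*4 + 15*5 + 1*4 + 11*10 + 2*7
UFP = 36 + 75 + 4 + 110 + 14
UFP = 239

239


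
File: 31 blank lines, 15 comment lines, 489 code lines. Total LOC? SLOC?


Total LOC = blank + comment + code
Total LOC = 31 + 15 + 489 = 535
SLOC (source only) = code = 489

Total LOC: 535, SLOC: 489


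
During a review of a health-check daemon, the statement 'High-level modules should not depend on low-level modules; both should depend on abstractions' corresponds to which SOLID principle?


This describes the Dependency Inversion Principle (DIP)

Dependency Inversion Principle (DIP)


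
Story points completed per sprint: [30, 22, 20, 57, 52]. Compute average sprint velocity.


Formula: Avg velocity = Total points / Number of sprints
Points: [30, 22, 20, 57, 52]
Sum = 30 + 22 + 20 + 57 + 52 = 181
Avg velocity = 181 / 5 = 36.2 points/sprint

36.2 points/sprint


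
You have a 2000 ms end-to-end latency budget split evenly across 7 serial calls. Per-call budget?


Formula: per_stage = total_budget / stages
per_stage = 2000 / 7
per_stage = 285.71 ms

285.71 ms


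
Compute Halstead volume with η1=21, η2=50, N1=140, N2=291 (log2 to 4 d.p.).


Formula: V = N * log2(η), where N = N1 + N2 and η = η1 + η2
η = 21 + 50 = 71
N = 140 + 291 = 431
log2(71) ≈ 6.1497
V = 431 * 6.1497 = 2650.52

2650.52


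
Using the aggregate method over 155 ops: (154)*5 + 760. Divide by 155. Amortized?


Formula: Amortized cost = Total cost / Operations
Total cost = (154 * 5) + (1 * 760)
Total cost = 770 + 760 = 1530
Amortized = 1530 / 155 = 9.871

9.871


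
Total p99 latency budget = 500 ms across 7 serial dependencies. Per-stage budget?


Formula: per_stage = total_budget / stages
per_stage = 500 / 7
per_stage = 71.43 ms

71.43 ms


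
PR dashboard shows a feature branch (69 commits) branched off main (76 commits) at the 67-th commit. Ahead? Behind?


Common ancestor: commit #67
feature commits after divergence: 69 - 67 = 2
main commits after divergence: 76 - 67 = 9
feature is 2 commits ahead of main
main is 9 commits ahead of feature

feature ahead: 2, main ahead: 9


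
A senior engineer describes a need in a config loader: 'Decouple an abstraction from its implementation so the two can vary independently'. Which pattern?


This matches the Bridge pattern

Bridge


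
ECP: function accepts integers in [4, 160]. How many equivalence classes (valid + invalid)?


Valid range: [4, 160]
Class 1: x < 4 — invalid
Class 2: 4 ≤ x ≤ 160 — valid
Class 3: x > 160 — invalid
Total equivalence classes: 3

3 equivalence classes


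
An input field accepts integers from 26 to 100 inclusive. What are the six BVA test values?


Range: [26, 100]
Boundaries: just below min, min, min+1, max-1, max, just above max
Values: [25, 26, 27, 99, 100, 101]

[25, 26, 27, 99, 100, 101]


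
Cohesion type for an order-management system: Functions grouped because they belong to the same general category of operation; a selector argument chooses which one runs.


Reasoning: Grouped by category of activity, not by data or sequence
Type: Logical cohesion

Logical cohesion


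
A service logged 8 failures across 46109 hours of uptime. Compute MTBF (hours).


Formula: MTBF = Total operating time / Number of failures
MTBF = 46109 / 8
MTBF = 5763.63 hours

5763.63 hours


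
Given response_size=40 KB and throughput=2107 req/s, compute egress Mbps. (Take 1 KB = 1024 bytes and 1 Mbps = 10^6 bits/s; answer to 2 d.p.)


Formula: Mbps = payload_bytes * RPS * 8 / 1e6
Payload per request = 40 KB = 40 * 1024 = 40960 bytes
Total bytes/sec = 40960 * 2107 = 86302720
Total bits/sec = 86302720 * 8 = 690421760
Mbps = 690421760 / 1e6 = 690.42

690.42 Mbps


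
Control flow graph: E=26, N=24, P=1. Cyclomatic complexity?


Formula: V(G) = E - N + 2P
V(G) = 26 - 24 + 2*1
V(G) = 2 + 2
V(G) = 4

4


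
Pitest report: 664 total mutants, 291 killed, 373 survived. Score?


Mutation score = killed / total * 100
Mutation score = 291 / 664 * 100
Mutation score = 43.83%

43.83%


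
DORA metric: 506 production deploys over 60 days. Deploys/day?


Formula: deployments per day = releases / days
= 506 / 60
= 8.433 deploys/day
(equivalently, 59.03 deploys/week)

8.433 deploys/day


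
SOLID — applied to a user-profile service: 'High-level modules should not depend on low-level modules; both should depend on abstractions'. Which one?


This describes the Dependency Inversion Principle (DIP)

Dependency Inversion Principle (DIP)


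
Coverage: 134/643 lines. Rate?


Coverage = covered / total * 100
Coverage = 134 / 643 * 100
Coverage = 20.84%

20.84%


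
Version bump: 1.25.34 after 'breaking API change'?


Current: 1.25.34
Change category: 'breaking API change' → major bump
SemVer rule: major bump → increment MAJOR, reset MINOR and PATCH to 0
New: 2.0.0

2.0.0


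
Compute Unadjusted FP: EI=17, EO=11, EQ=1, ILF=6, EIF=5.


UFP = EI*4 + EO*5 + EQ*4 + ILF*10 + EIF*7
UFP = 17*4 + 11*5 + 1*4 + 6*10 + 5*7
UFP = 68 + 55 + 4 + 60 + 35
UFP = 222

222


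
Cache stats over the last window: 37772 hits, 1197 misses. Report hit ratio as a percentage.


Formula: hit rate = hits / (hits + misses) * 100
hit rate = 37772 / (37772 + 1197) * 100
hit rate = 37772 / 38969 * 100
hit rate = 96.93%

96.93%


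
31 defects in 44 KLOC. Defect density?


Defect density = defects / KLOC
Defect density = 31 / 44
Defect density = 0.705 defects/KLOC

0.705 defects/KLOC


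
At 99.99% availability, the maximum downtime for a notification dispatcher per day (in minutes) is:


Formula: allowed downtime = period * (100 - SLA) / 100
Period (day) = 1440 minutes
Unavailability fraction = (100 - 99.99) / 100
Allowed downtime = 1440 * (100 - 99.99) / 100
Allowed downtime = 0.144 minutes

0.144 minutes


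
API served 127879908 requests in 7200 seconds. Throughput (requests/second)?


Formula: throughput = requests / seconds
throughput = 127879908 / 7200
throughput = 17761.1 requests/second

17761.1 requests/second


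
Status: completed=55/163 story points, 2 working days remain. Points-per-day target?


Formula: Required rate = Remaining points / Days left
Remaining = 163 - 55 = 108 points
Required rate = 108 / 2 = 54.0 points/day

54.0 points/day


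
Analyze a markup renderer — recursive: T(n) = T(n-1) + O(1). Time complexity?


Reasoning: linear recursion with constant work per frame
Complexity: O(n)

O(n)


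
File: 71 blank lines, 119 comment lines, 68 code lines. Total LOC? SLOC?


Total LOC = blank + comment + code
Total LOC = 71 + 119 + 68 = 258
SLOC (source only) = code = 68

Total LOC: 258, SLOC: 68


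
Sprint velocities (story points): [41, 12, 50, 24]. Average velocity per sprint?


Formula: Avg velocity = Total points / Number of sprints
Points: [41, 12, 50, 24]
Sum = 41 + 12 + 50 + 24 = 127
Avg velocity = 127 / 4 = 31.75 points/sprint

31.75 points/sprint


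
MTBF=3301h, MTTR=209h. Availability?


Availability = MTBF / (MTBF + MTTR)
Availability = 3301 / (3301 + 209)
Availability = 3301 / 3510
Availability = 94.0456%

94.0456%


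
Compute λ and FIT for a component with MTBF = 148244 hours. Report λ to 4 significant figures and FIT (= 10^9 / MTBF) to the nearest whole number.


Formula: λ = 1 / MTBF; FIT = λ × 1e9 = 1e9 / MTBF
λ = 1 / 148244 ≈ 6.746e-06 failures/hour
FIT = 1e9 / 148244 ≈ 6746 failures per 1e9 hours (nearest whole number)

λ = 6.746e-06 /h, FIT = 6746


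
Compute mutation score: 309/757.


Mutation score = killed / total * 100
Mutation score = 309 / 757 * 100
Mutation score = 40.82%

40.82%


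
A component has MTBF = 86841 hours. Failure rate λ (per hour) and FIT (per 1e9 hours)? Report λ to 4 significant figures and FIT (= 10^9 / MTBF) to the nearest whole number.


Formula: λ = 1 / MTBF; FIT = λ × 1e9 = 1e9 / MTBF
λ = 1 / 86841 ≈ 1.152e-05 failures/hour
FIT = 1e9 / 86841 ≈ 11515 failures per 1e9 hours (nearest whole number)

λ = 1.152e-05 /h, FIT = 11515


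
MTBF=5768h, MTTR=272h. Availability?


Availability = MTBF / (MTBF + MTTR)
Availability = 5768 / (5768 + 272)
Availability = 5768 / 6040
Availability = 95.4967%

95.4967%


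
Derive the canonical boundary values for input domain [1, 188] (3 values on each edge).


Range: [1, 188]
Boundaries: just below min, min, min+1, max-1, max, just above max
Values: [0, 1, 2, 187, 188, 189]

[0, 1, 2, 187, 188, 189]


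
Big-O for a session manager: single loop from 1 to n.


Reasoning: one pass through n items
Complexity: O(n)

O(n)


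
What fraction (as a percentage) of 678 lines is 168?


Coverage = covered / total * 100
Coverage = 168 / 678 * 100
Coverage = 24.78%

24.78%


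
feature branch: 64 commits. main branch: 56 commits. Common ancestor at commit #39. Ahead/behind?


Common ancestor: commit #39
feature commits after divergence: 64 - 39 = 25
main commits after divergence: 56 - 39 = 17
feature is 25 commits ahead of main
main is 17 commits ahead of feature

feature ahead: 25, main ahead: 17


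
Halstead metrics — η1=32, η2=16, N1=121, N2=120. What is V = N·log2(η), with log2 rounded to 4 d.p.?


Formula: V = N * log2(η), where N = N1 + N2 and η = η1 + η2
η = 32 + 16 = 48
N = 121 + 120 = 241
log2(48) ≈ 5.5850
V = 241 * 5.5850 = 1345.99

1345.99


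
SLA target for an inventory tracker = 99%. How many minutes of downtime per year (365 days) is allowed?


Formula: allowed downtime = period * (100 - SLA) / 100
Period (year (365 days)) = 525600 minutes
Unavailability fraction = (100 - 99.0) / 100
Allowed downtime = 525600 * (100 - 99.0) / 100
Allowed downtime = 5256.0 minutes

5256.0 minutes


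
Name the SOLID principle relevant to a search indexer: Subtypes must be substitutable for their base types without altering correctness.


This describes the Liskov Substitution Principle (LSP)

Liskov Substitution Principle (LSP)


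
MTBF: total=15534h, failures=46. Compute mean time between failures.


Formula: MTBF = Total operating time / Number of failures
MTBF = 15534 / 46
MTBF = 337.7 hours

337.7 hours


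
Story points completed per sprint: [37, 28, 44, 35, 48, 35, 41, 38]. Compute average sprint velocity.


Formula: Avg velocity = Total points / Number of sprints
Points: [37, 28, 44, 35, 48, 35, 41, 38]
Sum = 37 + 28 + 44 + 35 + 48 + 35 + 41 + 38 = 306
Avg velocity = 306 / 8 = 38.25 points/sprint

38.25 points/sprint


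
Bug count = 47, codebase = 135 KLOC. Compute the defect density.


Defect density = defects / KLOC
Defect density = 47 / 135
Defect density = 0.348 defects/KLOC

0.348 defects/KLOC


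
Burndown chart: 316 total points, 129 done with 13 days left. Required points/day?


Formula: Required rate = Remaining points / Days left
Remaining = 316 - 129 = 187 points
Required rate = 187 / 13 = 14.38 points/day

14.38 points/day


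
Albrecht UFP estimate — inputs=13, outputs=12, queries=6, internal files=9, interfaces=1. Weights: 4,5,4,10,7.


UFP = EI*4 + EO*5 + EQ*4 + ILF*10 + EIF*7
UFP = 13*4 + 12*5 + 6*4 + 9*10 + 1*7
UFP = 52 + 60 + 24 + 90 + 7
UFP = 233

233


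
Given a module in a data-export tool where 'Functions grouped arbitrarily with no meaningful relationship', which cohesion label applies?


Reasoning: Worst: random grouping
Type: Coincidental cohesion

Coincidental cohesion


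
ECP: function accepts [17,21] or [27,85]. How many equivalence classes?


Valid ranges: [17,21] and [27,85]
Class 1: x < 17 — invalid
Class 2: 17 ≤ x ≤ 21 — valid
Class 3: 21 < x < 27 — invalid (gap between ranges)
Class 4: 27 ≤ x ≤ 85 — valid
Class 5: x > 85 — invalid
Total equivalence classes: 5

5 equivalence classes


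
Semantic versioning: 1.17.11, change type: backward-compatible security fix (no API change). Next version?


Current: 1.17.11
Change category: 'backward-compatible security fix (no API change)' → patch bump
SemVer rule: patch bump → increment PATCH (MAJOR and MINOR unchanged)
New: 1.17.12

1.17.12


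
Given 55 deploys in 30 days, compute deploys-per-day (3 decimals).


Formula: deployments per day = releases / days
= 55 / 30
= 1.833 deploys/day
(equivalently, 12.83 deploys/week)

1.833 deploys/day


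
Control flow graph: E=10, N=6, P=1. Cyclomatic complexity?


Formula: V(G) = E - N + 2P
V(G) = 10 - 6 + 2*1
V(G) = 4 + 2
V(G) = 6

6


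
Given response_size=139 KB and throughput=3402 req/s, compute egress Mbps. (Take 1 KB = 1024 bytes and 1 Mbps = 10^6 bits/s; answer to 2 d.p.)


Formula: Mbps = payload_bytes * RPS * 8 / 1e6
Payload per request = 139 KB = 139 * 1024 = 142336 bytes
Total bytes/sec = 142336 * 3402 = 484227072
Total bits/sec = 484227072 * 8 = 3873816576
Mbps = 3873816576 / 1e6 = 3873.82

3873.82 Mbps


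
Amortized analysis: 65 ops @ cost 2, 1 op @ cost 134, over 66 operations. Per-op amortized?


Formula: Amortized cost = Total cost / Operations
Total cost = (65 * 2) + (1 * 134)
Total cost = 130 + 134 = 264
Amortized = 264 / 66 = 4.0

4.0


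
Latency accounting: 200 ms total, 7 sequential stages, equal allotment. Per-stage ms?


Formula: per_stage = total_budget / stages
per_stage = 200 / 7
per_stage = 28.57 ms

28.57 ms


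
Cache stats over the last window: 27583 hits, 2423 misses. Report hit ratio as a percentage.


Formula: hit rate = hits / (hits + misses) * 100
hit rate = 27583 / (27583 + 2423) * 100
hit rate = 27583 / 30006 * 100
hit rate = 91.92%

91.92%


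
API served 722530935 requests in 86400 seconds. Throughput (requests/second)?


Formula: throughput = requests / seconds
throughput = 722530935 / 86400
throughput = 8362.63 requests/second

8362.63 requests/second


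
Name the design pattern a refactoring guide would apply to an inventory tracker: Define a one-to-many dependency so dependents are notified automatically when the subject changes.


This matches the Observer pattern

Observer


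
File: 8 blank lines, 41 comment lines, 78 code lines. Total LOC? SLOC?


Total LOC = blank + comment + code
Total LOC = 8 + 41 + 78 = 127
SLOC (source only) = code = 78

Total LOC: 127, SLOC: 78


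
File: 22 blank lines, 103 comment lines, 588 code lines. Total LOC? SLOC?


Total LOC = blank + comment + code
Total LOC = 22 + 103 + 588 = 713
SLOC (source only) = code = 588

Total LOC: 713, SLOC: 588


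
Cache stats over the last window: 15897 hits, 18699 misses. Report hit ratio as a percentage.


Formula: hit rate = hits / (hits + misses) * 100
hit rate = 15897 / (15897 + 18699) * 100
hit rate = 15897 / 34596 * 100
hit rate = 45.95%

45.95%


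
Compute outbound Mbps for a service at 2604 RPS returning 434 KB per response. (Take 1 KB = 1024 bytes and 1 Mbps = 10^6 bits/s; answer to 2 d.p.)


Formula: Mbps = payload_bytes * RPS * 8 / 1e6
Payload per request = 434 KB = 434 * 1024 = 444416 bytes
Total bytes/sec = 444416 * 2604 = 1157259264
Total bits/sec = 1157259264 * 8 = 9258074112
Mbps = 9258074112 / 1e6 = 9258.07

9258.07 Mbps


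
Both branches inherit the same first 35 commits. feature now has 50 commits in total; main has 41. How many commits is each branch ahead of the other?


Common ancestor: commit #35
feature commits after divergence: 50 - 35 = 15
main commits after divergence: 41 - 35 = 6
feature is 15 commits ahead of main
main is 6 commits ahead of feature

feature ahead: 15, main ahead: 6


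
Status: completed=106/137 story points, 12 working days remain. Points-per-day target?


Formula: Required rate = Remaining points / Days left
Remaining = 137 - 106 = 31 points
Required rate = 31 / 12 = 2.58 points/day

2.58 points/day


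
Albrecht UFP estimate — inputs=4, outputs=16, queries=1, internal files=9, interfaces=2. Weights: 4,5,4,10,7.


UFP = EI*4 + EO*5 + EQ*4 + ILF*10 + EIF*7
UFP = 4*4 + 16*5 + 1*4 + 9*10 + 2*7
UFP = 16 + 80 + 4 + 90 + 14
UFP = 204

204


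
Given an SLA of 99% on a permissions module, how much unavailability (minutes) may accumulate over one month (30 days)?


Formula: allowed downtime = period * (100 - SLA) / 100
Period (month (30 days)) = 43200 minutes
Unavailability fraction = (100 - 99.0) / 100
Allowed downtime = 43200 * (100 - 99.0) / 100
Allowed downtime = 432.0 minutes

432.0 minutes


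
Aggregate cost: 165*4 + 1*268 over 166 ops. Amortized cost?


Formula: Amortized cost = Total cost / Operations
Total cost = (165 * 4) + (1 * 268)
Total cost = 660 + 268 = 928
Amortized = 928 / 166 = 5.5904

5.5904


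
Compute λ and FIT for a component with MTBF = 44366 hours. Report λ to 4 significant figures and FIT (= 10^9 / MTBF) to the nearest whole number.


Formula: λ = 1 / MTBF; FIT = λ × 1e9 = 1e9 / MTBF
λ = 1 / 44366 ≈ 2.254e-05 failures/hour
FIT = 1e9 / 44366 ≈ 22540 failures per 1e9 hours (nearest whole number)

λ = 2.254e-05 /h, FIT = 22540


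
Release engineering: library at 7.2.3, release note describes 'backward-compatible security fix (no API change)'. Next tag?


Current: 7.2.3
Change category: 'backward-compatible security fix (no API change)' → patch bump
SemVer rule: patch bump → increment PATCH (MAJOR and MINOR unchanged)
New: 7.2.4

7.2.4


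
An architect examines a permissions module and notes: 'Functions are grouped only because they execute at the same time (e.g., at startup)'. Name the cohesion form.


Reasoning: Related by timing only
Type: Temporal cohesion

Temporal cohesion


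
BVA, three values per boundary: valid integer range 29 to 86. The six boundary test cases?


Range: [29, 86]
Boundaries: just below min, min, min+1, max-1, max, just above max
Values: [28, 29, 30, 85, 86, 87]

[28, 29, 30, 85, 86, 87]


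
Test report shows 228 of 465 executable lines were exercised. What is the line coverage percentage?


Coverage = covered / total * 100
Coverage = 228 / 465 * 100
Coverage = 49.03%

49.03%


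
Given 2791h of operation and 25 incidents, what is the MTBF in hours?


Formula: MTBF = Total operating time / Number of failures
MTBF = 2791 / 25
MTBF = 111.64 hours

111.64 hours


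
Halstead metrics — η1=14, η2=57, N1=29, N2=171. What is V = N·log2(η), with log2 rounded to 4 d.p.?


Formula: V = N * log2(η), where N = N1 + N2 and η = η1 + η2
η = 14 + 57 = 71
N = 29 + 171 = 200
log2(71) ≈ 6.1497
V = 200 * 6.1497 = 1229.94

1229.94


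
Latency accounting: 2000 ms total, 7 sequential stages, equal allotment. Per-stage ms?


Formula: per_stage = total_budget / stages
per_stage = 2000 / 7
per_stage = 285.71 ms

285.71 ms


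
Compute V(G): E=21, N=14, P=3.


Formula: V(G) = E - N + 2P
V(G) = 21 - 14 + 2*3
V(G) = 7 + 6
V(G) = 13

13


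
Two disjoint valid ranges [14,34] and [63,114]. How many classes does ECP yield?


Valid ranges: [14,34] and [63,114]
Class 1: x < 14 — invalid
Class 2: 14 ≤ x ≤ 34 — valid
Class 3: 34 < x < 63 — invalid (gap between ranges)
Class 4: 63 ≤ x ≤ 114 — valid
Class 5: x > 114 — invalid
Total equivalence classes: 5

5 equivalence classes


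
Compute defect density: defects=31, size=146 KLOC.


Defect density = defects / KLOC
Defect density = 31 / 146
Defect density = 0.212 defects/KLOC

0.212 defects/KLOC


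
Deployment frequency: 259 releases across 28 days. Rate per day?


Formula: deployments per day = releases / days
= 259 / 28
= 9.25 deploys/day
(equivalently, 64.75 deploys/week)

9.25 deploys/day


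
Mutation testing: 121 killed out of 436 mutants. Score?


Mutation score = killed / total * 100
Mutation score = 121 / 436 * 100
Mutation score = 27.75%

27.75%


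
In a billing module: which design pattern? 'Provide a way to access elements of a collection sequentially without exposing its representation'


This matches the Iterator pattern

Iterator


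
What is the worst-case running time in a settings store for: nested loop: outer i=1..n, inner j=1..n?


Reasoning: n iterations times n iterations
Complexity: O(n^2)

O(n^2)


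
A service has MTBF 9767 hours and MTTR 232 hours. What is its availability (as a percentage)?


Availability = MTBF / (MTBF + MTTR)
Availability = 9767 / (9767 + 232)
Availability = 9767 / 9999
Availability = 97.6798%

97.6798%


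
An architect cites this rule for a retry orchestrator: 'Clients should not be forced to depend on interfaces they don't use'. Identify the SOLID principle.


This describes the Interface Segregation Principle (ISP)

Interface Segregation Principle (ISP)


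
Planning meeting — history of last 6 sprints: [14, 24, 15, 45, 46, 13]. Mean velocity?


Formula: Avg velocity = Total points / Number of sprints
Points: [14, 24, 15, 45, 46, 13]
Sum = 14 + 24 + 15 + 45 + 46 + 13 = 157
Avg velocity = 157 / 6 = 26.17 points/sprint

26.17 points/sprint


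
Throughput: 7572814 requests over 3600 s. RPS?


Formula: throughput = requests / seconds
throughput = 7572814 / 3600
throughput = 2103.56 requests/second

2103.56 requests/second


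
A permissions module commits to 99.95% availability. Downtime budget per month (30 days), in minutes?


Formula: allowed downtime = period * (100 - SLA) / 100
Period (month (30 days)) = 43200 minutes
Unavailability fraction = (100 - 99.95) / 100
Allowed downtime = 43200 * (100 - 99.95) / 100
Allowed downtime = 21.6 minutes

21.6 minutes


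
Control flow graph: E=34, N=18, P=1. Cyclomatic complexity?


Formula: V(G) = E - N + 2P
V(G) = 34 - 18 + 2*1
V(G) = 16 + 2
V(G) = 18

18


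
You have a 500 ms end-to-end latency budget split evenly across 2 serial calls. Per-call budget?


Formula: per_stage = total_budget / stages
per_stage = 500 / 2
per_stage = 250.0 ms

250.0 ms


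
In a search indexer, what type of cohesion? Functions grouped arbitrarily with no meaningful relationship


Reasoning: Worst: random grouping
Type: Coincidental cohesion

Coincidental cohesion


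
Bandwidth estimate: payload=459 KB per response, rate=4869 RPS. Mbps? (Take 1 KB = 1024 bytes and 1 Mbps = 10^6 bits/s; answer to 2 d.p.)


Formula: Mbps = payload_bytes * RPS * 8 / 1e6
Payload per request = 459 KB = 459 * 1024 = 470016 bytes
Total bytes/sec = 470016 * 4869 = 2288507904
Total bits/sec = 2288507904 * 8 = 18308063232
Mbps = 18308063232 / 1e6 = 18308.06

18308.06 Mbps


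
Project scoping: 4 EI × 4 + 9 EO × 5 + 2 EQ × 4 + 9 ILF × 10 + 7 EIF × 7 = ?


UFP = EI*4 + EO*5 + EQ*4 + ILF*10 + EIF*7
UFP = 4*4 + 9*5 + 2*4 + 9*10 + 7*7
UFP = 16 + 45 + 8 + 90 + 49
UFP = 208

208


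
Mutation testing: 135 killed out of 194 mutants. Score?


Mutation score = killed / total * 100
Mutation score = 135 / 194 * 100
Mutation score = 69.59%

69.59%


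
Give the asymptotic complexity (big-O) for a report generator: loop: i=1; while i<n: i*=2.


Reasoning: i doubles each step so iterations are log2(n)
Complexity: O(log n)

O(log n)


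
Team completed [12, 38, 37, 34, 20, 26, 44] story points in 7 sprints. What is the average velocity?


Formula: Avg velocity = Total points / Number of sprints
Points: [12, 38, 37, 34, 20, 26, 44]
Sum = 12 + 38 + 37 + 34 + 20 + 26 + 44 = 211
Avg velocity = 211 / 7 = 30.14 points/sprint

30.14 points/sprint


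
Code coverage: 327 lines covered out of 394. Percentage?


Coverage = covered / total * 100
Coverage = 327 / 394 * 100
Coverage = 82.99%

82.99%


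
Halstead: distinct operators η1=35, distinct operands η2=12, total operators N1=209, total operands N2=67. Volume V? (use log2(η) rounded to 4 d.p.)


Formula: V = N * log2(η), where N = N1 + N2 and η = η1 + η2
η = 35 + 12 = 47
N = 209 + 67 = 276
log2(47) ≈ 5.5546
V = 276 * 5.5546 = 1533.07

1533.07


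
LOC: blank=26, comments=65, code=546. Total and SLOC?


Total LOC = blank + comment + code
Total LOC = 26 + 65 + 546 = 637
SLOC (source only) = code = 546

Total LOC: 637, SLOC: 546


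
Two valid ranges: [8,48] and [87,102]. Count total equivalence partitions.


Valid ranges: [8,48] and [87,102]
Class 1: x < 8 — invalid
Class 2: 8 ≤ x ≤ 48 — valid
Class 3: 48 < x < 87 — invalid (gap between ranges)
Class 4: 87 ≤ x ≤ 102 — valid
Class 5: x > 102 — invalid
Total equivalence classes: 5

5 equivalence classes


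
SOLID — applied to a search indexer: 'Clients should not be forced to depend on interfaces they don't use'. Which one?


This describes the Interface Segregation Principle (ISP)

Interface Segregation Principle (ISP)


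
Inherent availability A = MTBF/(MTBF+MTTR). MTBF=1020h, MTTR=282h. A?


Availability = MTBF / (MTBF + MTTR)
Availability = 1020 / (1020 + 282)
Availability = 1020 / 1302
Availability = 78.341%

78.341%


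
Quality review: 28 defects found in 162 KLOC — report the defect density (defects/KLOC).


Defect density = defects / KLOC
Defect density = 28 / 162
Defect density = 0.173 defects/KLOC

0.173 defects/KLOC


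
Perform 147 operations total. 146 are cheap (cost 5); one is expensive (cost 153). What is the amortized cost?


Formula: Amortized cost = Total cost / Operations
Total cost = (146 * 5) + (1 * 153)
Total cost = 730 + 153 = 883
Amortized = 883 / 147 = 6.0068

6.0068


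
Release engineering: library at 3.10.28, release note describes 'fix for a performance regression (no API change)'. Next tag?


Current: 3.10.28
Change category: 'fix for a performance regression (no API change)' → patch bump
SemVer rule: patch bump → increment PATCH (MAJOR and MINOR unchanged)
New: 3.10.29

3.10.29


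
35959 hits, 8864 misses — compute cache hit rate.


Formula: hit rate = hits / (hits + misses) * 100
hit rate = 35959 / (35959 + 8864) * 100
hit rate = 35959 / 44823 * 100
hit rate = 80.22%

80.22%


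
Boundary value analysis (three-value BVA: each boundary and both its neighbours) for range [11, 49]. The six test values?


Range: [11, 49]
Boundaries: just below min, min, min+1, max-1, max, just above max
Values: [10, 11, 12, 48, 49, 50]

[10, 11, 12, 48, 49, 50]


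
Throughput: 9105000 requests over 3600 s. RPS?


Formula: throughput = requests / seconds
throughput = 9105000 / 3600
throughput = 2529.17 requests/second

2529.17 requests/second


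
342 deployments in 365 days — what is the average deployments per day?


Formula: deployments per day = releases / days
= 342 / 365
= 0.937 deploys/day
(equivalently, 6.56 deploys/week)

0.937 deploys/day


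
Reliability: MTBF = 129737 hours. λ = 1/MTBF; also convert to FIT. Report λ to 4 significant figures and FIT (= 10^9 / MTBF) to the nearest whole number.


Formula: λ = 1 / MTBF; FIT = λ × 1e9 = 1e9 / MTBF
λ = 1 / 129737 ≈ 7.708e-06 failures/hour
FIT = 1e9 / 129737 ≈ 7708 failures per 1e9 hours (nearest whole number)

λ = 7.708e-06 /h, FIT = 7708


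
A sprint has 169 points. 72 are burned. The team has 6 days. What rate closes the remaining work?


Formula: Required rate = Remaining points / Days left
Remaining = 169 - 72 = 97 points
Required rate = 97 / 6 = 16.17 points/day

16.17 points/day


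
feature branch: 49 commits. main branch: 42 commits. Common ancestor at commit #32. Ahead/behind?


Common ancestor: commit #32
feature commits after divergence: 49 - 32 = 17
main commits after divergence: 42 - 32 = 10
feature is 17 commits ahead of main
main is 10 commits ahead of feature

feature ahead: 17, main ahead: 10


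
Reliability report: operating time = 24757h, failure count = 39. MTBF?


Formula: MTBF = Total operating time / Number of failures
MTBF = 24757 / 39
MTBF = 634.79 hours

634.79 hours


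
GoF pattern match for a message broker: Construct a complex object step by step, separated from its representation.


This matches the Builder pattern

Builder


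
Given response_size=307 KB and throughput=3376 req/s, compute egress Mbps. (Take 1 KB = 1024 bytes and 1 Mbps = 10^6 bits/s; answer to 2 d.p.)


Formula: Mbps = payload_bytes * RPS * 8 / 1e6
Payload per request = 307 KB = 307 * 1024 = 314368 bytes
Total bytes/sec = 314368 * 3376 = 1061306368
Total bits/sec = 1061306368 * 8 = 8490450944
Mbps = 8490450944 / 1e6 = 8490.45

8490.45 Mbps


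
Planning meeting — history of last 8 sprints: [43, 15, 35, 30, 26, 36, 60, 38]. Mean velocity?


Formula: Avg velocity = Total points / Number of sprints
Points: [43, 15, 35, 30, 26, 36, 60, 38]
Sum = 43 + 15 + 35 + 30 + 26 + 36 + 60 + 38 = 283
Avg velocity = 283 / 8 = 35.38 points/sprint

35.38 points/sprint


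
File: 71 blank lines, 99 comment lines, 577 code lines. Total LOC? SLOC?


Total LOC = blank + comment + code
Total LOC = 71 + 99 + 577 = 747
SLOC (source only) = code = 577

Total LOC: 747, SLOC: 577


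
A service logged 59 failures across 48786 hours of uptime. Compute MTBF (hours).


Formula: MTBF = Total operating time / Number of failures
MTBF = 48786 / 59
MTBF = 826.88 hours

826.88 hours


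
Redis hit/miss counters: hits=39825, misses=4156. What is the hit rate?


Formula: hit rate = hits / (hits + misses) * 100
hit rate = 39825 / (39825 + 4156) * 100
hit rate = 39825 / 43981 * 100
hit rate = 90.55%

90.55%


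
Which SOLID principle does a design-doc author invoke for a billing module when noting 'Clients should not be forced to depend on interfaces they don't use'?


This describes the Interface Segregation Principle (ISP)

Interface Segregation Principle (ISP)


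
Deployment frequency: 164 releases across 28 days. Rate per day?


Formula: deployments per day = releases / days
= 164 / 28
= 5.857 deploys/day
(equivalently, 41.0 deploys/week)

5.857 deploys/day


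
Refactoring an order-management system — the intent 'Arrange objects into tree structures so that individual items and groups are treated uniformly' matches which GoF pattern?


This matches the Composite pattern

Composite


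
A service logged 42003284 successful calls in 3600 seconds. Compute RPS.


Formula: throughput = requests / seconds
throughput = 42003284 / 3600
throughput = 11667.58 requests/second

11667.58 requests/second


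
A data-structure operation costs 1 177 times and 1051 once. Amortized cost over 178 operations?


Formula: Amortized cost = Total cost / Operations
Total cost = (177 * 1) + (1 * 1051)
Total cost = 177 + 1051 = 1228
Amortized = 1228 / 178 = 6.8989

6.8989


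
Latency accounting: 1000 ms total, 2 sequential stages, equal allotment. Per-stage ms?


Formula: per_stage = total_budget / stages
per_stage = 1000 / 2
per_stage = 500.0 ms

500.0 ms


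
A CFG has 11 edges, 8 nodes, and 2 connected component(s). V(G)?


Formula: V(G) = E - N + 2P
V(G) = 11 - 8 + 2*2
V(G) = 3 + 4
V(G) = 7

7


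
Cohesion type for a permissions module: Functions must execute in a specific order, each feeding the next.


Reasoning: Output of one is input to next
Type: Sequential cohesion

Sequential cohesion


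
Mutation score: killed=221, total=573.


Mutation score = killed / total * 100
Mutation score = 221 / 573 * 100
Mutation score = 38.57%

38.57%


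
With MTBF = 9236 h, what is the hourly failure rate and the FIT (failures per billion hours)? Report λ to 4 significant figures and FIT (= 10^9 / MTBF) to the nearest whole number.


Formula: λ = 1 / MTBF; FIT = λ × 1e9 = 1e9 / MTBF
λ = 1 / 9236 ≈ 1.083e-04 failures/hour
FIT = 1e9 / 9236 ≈ 108272 failures per 1e9 hours (nearest whole number)

λ = 1.083e-04 /h, FIT = 108272


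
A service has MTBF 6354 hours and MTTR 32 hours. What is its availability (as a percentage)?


Availability = MTBF / (MTBF + MTTR)
Availability = 6354 / (6354 + 32)
Availability = 6354 / 6386
Availability = 99.4989%

99.4989%


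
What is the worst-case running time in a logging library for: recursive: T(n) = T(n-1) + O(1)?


Reasoning: linear recursion with constant work per frame
Complexity: O(n)

O(n)


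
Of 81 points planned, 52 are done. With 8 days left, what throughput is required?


Formula: Required rate = Remaining points / Days left
Remaining = 81 - 52 = 29 points
Required rate = 29 / 8 = 3.63 points/day

3.63 points/day


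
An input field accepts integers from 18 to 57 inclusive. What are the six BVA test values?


Range: [18, 57]
Boundaries: just below min, min, min+1, max-1, max, just above max
Values: [17, 18, 19, 56, 57, 58]

[17, 18, 19, 56, 57, 58]


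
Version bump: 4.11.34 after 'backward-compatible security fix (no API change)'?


Current: 4.11.34
Change category: 'backward-compatible security fix (no API change)' → patch bump
SemVer rule: patch bump → increment PATCH (MAJOR and MINOR unchanged)
New: 4.11.35

4.11.35


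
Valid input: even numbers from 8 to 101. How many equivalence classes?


Constraint: even integers in [8, 101]
Class 1: x < 8 — out-of-range invalid
Class 2: x in [8,101] but odd — wrong type invalid
Class 3: x in [8,101] and even — valid
Class 4: x > 101 — out-of-range invalid
Total equivalence classes: 4

4 equivalence classes


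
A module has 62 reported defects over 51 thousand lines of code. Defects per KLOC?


Defect density = defects / KLOC
Defect density = 62 / 51
Defect density = 1.216 defects/KLOC

1.216 defects/KLOC


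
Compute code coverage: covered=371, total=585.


Coverage = covered / total * 100
Coverage = 371 / 585 * 100
Coverage = 63.42%

63.42%


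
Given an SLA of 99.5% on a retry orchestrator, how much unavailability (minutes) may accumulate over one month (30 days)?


Formula: allowed downtime = period * (100 - SLA) / 100
Period (month (30 days)) = 43200 minutes
Unavailability fraction = (100 - 99.5) / 100
Allowed downtime = 43200 * (100 - 99.5) / 100
Allowed downtime = 216.0 minutes

216.0 minutes


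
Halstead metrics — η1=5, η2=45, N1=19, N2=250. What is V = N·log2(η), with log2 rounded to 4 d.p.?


Formula: V = N * log2(η), where N = N1 + N2 and η = η1 + η2
η = 5 + 45 = 50
N = 19 + 250 = 269
log2(50) ≈ 5.6439
V = 269 * 5.6439 = 1518.21

1518.21


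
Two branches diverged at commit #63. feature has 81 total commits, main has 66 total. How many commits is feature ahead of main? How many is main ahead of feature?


Common ancestor: commit #63
feature commits after divergence: 81 - 63 = 18
main commits after divergence: 66 - 63 = 3
feature is 18 commits ahead of main
main is 3 commits ahead of feature

feature ahead: 18, main ahead: 3


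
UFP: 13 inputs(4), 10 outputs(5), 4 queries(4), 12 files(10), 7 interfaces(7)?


UFP = EI*4 + EO*5 + EQ*4 + ILF*10 + EIF*7
UFP = 13*4 + 10*5 + 4*4 + 12*10 + 7*7
UFP = 52 + 50 + 16 + 120 + 49
UFP = 287

287


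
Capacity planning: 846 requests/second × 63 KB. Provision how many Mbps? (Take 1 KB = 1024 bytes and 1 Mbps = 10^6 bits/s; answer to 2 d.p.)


Formula: Mbps = payload_bytes * RPS * 8 / 1e6
Payload per request = 63 KB = 63 * 1024 = 64512 bytes
Total bytes/sec = 64512 * 846 = 54577152
Total bits/sec = 54577152 * 8 = 436617216
Mbps = 436617216 / 1e6 = 436.62

436.62 Mbps


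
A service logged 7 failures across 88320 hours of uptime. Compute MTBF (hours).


Formula: MTBF = Total operating time / Number of failures
MTBF = 88320 / 7
MTBF = 12617.14 hours

12617.14 hours


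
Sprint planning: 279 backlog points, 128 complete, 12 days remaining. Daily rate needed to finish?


Formula: Required rate = Remaining points / Days left
Remaining = 279 - 128 = 151 points
Required rate = 151 / 12 = 12.58 points/day

12.58 points/day


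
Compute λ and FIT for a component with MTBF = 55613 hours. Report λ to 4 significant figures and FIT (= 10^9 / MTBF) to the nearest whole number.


Formula: λ = 1 / MTBF; FIT = λ × 1e9 = 1e9 / MTBF
λ = 1 / 55613 ≈ 1.798e-05 failures/hour
FIT = 1e9 / 55613 ≈ 17981 failures per 1e9 hours (nearest whole number)

λ = 1.798e-05 /h, FIT = 17981


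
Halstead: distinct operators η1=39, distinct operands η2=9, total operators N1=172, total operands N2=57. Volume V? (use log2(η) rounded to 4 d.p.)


Formula: V = N * log2(η), where N = N1 + N2 and η = η1 + η2
η = 39 + 9 = 48
N = 172 + 57 = 229
log2(48) ≈ 5.5850
V = 229 * 5.5850 = 1278.97

1278.97


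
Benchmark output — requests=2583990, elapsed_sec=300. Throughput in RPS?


Formula: throughput = requests / seconds
throughput = 2583990 / 300
throughput = 8613.3 requests/second

8613.3 requests/second


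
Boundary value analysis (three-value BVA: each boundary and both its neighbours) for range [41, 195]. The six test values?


Range: [41, 195]
Boundaries: just below min, min, min+1, max-1, max, just above max
Values: [40, 41, 42, 194, 195, 196]

[40, 41, 42, 194, 195, 196]


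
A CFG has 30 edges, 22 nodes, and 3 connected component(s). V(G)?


Formula: V(G) = E - N + 2P
V(G) = 30 - 22 + 2*3
V(G) = 8 + 6
V(G) = 14

14


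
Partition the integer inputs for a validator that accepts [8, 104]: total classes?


Valid range: [8, 104]
Class 1: x < 8 — invalid
Class 2: 8 ≤ x ≤ 104 — valid
Class 3: x > 104 — invalid
Total equivalence classes: 3

3 equivalence classes


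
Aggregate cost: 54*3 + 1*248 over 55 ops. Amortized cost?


Formula: Amortized cost = Total cost / Operations
Total cost = (54 * 3) + (1 * 248)
Total cost = 162 + 248 = 410
Amortized = 410 / 55 = 7.4545

7.4545


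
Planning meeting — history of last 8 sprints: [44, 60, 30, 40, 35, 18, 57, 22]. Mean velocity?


Formula: Avg velocity = Total points / Number of sprints
Points: [44, 60, 30, 40, 35, 18, 57, 22]
Sum = 44 + 60 + 30 + 40 + 35 + 18 + 57 + 22 = 306
Avg velocity = 306 / 8 = 38.25 points/sprint

38.25 points/sprint


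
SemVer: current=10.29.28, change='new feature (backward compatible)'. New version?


Current: 10.29.28
Change category: 'new feature (backward compatible)' → minor bump
SemVer rule: minor bump → increment MINOR, reset PATCH to 0 (MAJOR unchanged)
New: 10.30.0

10.30.0


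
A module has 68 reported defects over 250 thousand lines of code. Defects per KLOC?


Defect density = defects / KLOC
Defect density = 68 / 250
Defect density = 0.272 defects/KLOC

0.272 defects/KLOC


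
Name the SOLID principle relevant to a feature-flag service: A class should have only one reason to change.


This describes the Single Responsibility Principle (SRP)

Single Responsibility Principle (SRP)


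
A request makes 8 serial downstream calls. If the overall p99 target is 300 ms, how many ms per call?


Formula: per_stage = total_budget / stages
per_stage = 300 / 8
per_stage = 37.5 ms

37.5 ms


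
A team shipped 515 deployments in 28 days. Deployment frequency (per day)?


Formula: deployments per day = releases / days
= 515 / 28
= 18.393 deploys/day
(equivalently, 128.75 deploys/week)

18.393 deploys/day
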